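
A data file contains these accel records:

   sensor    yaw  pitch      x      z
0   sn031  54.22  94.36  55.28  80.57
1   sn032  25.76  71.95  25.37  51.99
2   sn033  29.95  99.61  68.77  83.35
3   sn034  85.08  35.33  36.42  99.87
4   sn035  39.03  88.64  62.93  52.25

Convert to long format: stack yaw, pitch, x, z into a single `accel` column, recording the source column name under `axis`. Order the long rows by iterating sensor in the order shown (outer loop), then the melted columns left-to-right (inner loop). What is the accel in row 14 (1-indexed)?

35.33

20 rows total (5 × 4). Row 14: index ⌊(14-1)/4⌋ = 3 into sensor → sn034; (14-1) mod 4 = 1 into the melted columns → pitch.
So row 14 is (sn034, pitch, 35.33); accel = 35.33.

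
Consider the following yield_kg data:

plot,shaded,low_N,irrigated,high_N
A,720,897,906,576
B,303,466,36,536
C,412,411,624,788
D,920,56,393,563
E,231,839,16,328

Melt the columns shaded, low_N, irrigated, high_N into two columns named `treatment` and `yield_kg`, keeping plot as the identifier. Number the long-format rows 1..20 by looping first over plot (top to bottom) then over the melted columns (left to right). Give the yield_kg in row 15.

393

20 rows total (5 × 4). Row 15: index ⌊(15-1)/4⌋ = 3 into plot → D; (15-1) mod 4 = 2 into the melted columns → irrigated.
So row 15 is (D, irrigated, 393); yield_kg = 393.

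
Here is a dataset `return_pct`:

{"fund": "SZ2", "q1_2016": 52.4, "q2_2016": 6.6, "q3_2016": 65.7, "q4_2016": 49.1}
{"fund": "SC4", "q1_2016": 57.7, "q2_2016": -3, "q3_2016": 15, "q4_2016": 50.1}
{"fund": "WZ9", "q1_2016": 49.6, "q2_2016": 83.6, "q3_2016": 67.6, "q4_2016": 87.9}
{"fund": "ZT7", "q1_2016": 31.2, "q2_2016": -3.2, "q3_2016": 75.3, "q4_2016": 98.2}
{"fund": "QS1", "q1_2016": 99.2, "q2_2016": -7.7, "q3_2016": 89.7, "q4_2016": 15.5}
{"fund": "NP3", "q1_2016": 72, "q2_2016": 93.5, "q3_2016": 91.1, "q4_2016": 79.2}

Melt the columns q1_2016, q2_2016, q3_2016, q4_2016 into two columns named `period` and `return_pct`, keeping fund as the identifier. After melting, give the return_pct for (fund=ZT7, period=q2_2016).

-3.2

Unpivoting turns each (fund, wide-column) pair into one long row.
The wide cell at row ZT7, column q2_2016 holds -3.2, so the long row (ZT7, q2_2016) has return_pct=-3.2.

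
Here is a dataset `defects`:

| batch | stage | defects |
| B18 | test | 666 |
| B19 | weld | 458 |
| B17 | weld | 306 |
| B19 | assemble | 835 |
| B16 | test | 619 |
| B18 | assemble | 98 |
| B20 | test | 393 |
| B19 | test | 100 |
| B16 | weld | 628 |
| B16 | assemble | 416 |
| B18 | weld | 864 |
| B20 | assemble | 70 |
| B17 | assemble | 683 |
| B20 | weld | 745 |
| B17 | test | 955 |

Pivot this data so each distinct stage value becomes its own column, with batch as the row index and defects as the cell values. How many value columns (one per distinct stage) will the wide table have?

3

3 distinct stage values: weld, assemble, test.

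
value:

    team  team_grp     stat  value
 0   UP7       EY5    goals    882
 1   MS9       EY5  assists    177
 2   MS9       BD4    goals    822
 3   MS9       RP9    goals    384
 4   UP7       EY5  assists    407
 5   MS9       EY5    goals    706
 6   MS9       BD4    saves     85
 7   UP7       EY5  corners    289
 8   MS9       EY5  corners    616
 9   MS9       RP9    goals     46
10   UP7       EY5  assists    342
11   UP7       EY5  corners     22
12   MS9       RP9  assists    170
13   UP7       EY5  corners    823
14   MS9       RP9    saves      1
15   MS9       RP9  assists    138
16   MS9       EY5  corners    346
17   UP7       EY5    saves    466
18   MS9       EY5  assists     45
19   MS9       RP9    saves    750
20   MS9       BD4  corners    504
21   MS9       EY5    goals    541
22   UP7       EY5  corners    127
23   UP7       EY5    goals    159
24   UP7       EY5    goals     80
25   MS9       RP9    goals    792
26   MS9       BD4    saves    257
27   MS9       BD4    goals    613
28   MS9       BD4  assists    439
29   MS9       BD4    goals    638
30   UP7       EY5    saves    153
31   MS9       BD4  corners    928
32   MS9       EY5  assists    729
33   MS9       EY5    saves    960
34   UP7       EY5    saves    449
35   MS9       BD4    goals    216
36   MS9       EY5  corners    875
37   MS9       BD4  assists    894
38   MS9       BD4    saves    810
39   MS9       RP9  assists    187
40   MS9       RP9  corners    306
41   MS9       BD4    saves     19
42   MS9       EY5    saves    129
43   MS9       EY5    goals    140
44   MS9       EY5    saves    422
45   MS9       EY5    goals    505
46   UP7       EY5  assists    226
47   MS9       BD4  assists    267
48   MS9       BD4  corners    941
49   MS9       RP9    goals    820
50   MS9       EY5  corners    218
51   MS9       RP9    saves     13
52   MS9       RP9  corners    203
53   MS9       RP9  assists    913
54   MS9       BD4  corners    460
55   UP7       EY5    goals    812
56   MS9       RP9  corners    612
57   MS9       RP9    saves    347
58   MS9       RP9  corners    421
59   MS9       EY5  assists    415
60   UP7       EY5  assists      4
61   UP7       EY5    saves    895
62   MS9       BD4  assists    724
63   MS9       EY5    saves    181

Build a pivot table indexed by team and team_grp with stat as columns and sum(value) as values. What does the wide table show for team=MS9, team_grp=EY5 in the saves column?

1692

Rows with team=MS9, team_grp=EY5 and stat=saves: value values are 960, 129, 422, 181.
960 + 129 + 422 + 181 = 1692.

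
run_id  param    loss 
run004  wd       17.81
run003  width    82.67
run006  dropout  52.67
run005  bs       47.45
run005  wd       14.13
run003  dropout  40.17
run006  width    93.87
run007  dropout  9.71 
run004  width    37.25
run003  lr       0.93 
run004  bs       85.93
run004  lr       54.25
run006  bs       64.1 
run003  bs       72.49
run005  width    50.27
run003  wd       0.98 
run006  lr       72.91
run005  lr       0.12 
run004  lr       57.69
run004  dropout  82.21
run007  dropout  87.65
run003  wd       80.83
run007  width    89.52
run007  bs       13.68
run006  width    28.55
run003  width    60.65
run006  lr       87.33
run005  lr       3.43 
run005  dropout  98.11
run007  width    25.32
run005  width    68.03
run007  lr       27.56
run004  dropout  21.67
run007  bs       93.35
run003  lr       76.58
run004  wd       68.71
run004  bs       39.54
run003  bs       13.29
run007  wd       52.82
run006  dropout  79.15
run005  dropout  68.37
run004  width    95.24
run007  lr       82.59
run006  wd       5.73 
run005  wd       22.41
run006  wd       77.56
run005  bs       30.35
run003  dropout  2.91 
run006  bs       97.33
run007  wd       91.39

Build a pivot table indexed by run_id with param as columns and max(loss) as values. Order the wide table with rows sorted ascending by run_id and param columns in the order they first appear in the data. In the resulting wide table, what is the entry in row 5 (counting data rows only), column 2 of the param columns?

89.52

With rows sorted ascending by run_id, row 5 is run_id=run007. param columns in first-appearance order: wd, width, dropout, bs, lr; column 2 is width.
Long rows with run_id=run007, param=width: max(89.52, 25.32) = 89.52.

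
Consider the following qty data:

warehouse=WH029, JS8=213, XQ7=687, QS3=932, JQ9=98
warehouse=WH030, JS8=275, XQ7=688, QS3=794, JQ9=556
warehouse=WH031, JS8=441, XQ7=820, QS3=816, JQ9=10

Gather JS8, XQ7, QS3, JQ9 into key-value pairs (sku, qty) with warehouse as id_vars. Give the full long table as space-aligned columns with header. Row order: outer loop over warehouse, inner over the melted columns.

Each (warehouse, column) pair becomes one row: 3 × 4 = 12 rows.
For example, (WH029, JS8) → qty=213.

warehouse  sku  qty
WH029      JS8  213
WH029      XQ7  687
WH029      QS3  932
WH029      JQ9  98 
WH030      JS8  275
WH030      XQ7  688
WH030      QS3  794
WH030      JQ9  556
WH031      JS8  441
WH031      XQ7  820
WH031      QS3  816
WH031      JQ9  10 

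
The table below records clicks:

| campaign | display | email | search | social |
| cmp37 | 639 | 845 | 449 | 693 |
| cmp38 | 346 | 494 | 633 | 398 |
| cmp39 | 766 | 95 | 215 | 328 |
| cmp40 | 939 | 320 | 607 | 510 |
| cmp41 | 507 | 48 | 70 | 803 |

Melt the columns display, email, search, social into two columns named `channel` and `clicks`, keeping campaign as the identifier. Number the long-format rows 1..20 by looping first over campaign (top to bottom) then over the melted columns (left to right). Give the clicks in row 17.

507

20 rows total (5 × 4). Row 17: index ⌊(17-1)/4⌋ = 4 into campaign → cmp41; (17-1) mod 4 = 0 into the melted columns → display.
So row 17 is (cmp41, display, 507); clicks = 507.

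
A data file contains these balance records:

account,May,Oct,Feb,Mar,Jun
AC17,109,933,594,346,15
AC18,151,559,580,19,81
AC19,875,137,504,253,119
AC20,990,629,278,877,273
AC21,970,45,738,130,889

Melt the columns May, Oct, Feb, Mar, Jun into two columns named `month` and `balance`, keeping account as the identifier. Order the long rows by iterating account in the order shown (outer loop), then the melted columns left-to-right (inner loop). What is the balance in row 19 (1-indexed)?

25 rows total (5 × 5). Row 19: index ⌊(19-1)/5⌋ = 3 into account → AC20; (19-1) mod 5 = 3 into the melted columns → Mar.
So row 19 is (AC20, Mar, 877); balance = 877.

877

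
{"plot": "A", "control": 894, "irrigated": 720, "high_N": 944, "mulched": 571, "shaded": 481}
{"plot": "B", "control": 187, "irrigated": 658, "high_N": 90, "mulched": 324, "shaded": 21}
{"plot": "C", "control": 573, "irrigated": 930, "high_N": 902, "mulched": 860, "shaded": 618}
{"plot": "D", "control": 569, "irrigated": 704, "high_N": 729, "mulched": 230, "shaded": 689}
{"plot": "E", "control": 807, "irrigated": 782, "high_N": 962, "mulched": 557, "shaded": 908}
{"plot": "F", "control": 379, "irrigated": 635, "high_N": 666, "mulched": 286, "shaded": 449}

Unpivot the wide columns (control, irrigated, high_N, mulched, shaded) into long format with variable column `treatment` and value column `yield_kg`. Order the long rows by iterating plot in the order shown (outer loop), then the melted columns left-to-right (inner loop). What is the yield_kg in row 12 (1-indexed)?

930

30 rows total (6 × 5). Row 12: index ⌊(12-1)/5⌋ = 2 into plot → C; (12-1) mod 5 = 1 into the melted columns → irrigated.
So row 12 is (C, irrigated, 930); yield_kg = 930.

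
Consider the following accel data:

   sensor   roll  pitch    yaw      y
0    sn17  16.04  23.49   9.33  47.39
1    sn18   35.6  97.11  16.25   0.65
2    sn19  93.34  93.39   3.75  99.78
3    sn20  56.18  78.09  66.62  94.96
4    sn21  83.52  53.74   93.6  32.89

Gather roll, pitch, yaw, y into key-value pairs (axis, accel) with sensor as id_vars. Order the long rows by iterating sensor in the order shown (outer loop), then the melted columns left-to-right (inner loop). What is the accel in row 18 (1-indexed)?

20 rows total (5 × 4). Row 18: index ⌊(18-1)/4⌋ = 4 into sensor → sn21; (18-1) mod 4 = 1 into the melted columns → pitch.
So row 18 is (sn21, pitch, 53.74); accel = 53.74.

53.74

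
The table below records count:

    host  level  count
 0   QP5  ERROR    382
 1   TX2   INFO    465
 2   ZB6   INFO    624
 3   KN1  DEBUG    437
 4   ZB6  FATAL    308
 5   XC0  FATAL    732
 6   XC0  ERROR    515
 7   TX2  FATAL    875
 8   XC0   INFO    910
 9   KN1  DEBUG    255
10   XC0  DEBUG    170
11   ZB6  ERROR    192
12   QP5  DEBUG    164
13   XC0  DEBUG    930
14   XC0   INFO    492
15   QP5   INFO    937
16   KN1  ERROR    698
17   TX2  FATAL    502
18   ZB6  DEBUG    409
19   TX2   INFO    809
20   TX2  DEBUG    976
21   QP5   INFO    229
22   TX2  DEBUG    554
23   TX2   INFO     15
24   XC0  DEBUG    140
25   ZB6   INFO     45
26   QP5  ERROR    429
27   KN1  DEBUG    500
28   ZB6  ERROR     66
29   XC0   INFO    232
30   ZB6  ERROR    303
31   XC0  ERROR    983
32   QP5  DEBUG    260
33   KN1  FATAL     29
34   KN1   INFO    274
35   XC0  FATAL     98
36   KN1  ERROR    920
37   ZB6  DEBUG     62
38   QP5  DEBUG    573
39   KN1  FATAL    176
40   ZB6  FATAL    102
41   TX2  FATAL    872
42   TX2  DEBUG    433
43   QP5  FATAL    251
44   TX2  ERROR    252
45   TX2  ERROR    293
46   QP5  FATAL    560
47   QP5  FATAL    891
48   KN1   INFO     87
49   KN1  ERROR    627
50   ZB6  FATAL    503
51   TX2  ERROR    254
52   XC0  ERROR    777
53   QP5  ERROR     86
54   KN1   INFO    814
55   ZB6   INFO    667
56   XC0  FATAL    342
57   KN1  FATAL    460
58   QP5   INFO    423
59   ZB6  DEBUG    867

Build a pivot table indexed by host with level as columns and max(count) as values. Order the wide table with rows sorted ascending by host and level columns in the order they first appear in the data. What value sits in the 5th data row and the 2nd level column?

667

With rows sorted ascending by host, row 5 is host=ZB6. level columns in first-appearance order: ERROR, INFO, DEBUG, FATAL; column 2 is INFO.
Long rows with host=ZB6, level=INFO: max(624, 45, 667) = 667.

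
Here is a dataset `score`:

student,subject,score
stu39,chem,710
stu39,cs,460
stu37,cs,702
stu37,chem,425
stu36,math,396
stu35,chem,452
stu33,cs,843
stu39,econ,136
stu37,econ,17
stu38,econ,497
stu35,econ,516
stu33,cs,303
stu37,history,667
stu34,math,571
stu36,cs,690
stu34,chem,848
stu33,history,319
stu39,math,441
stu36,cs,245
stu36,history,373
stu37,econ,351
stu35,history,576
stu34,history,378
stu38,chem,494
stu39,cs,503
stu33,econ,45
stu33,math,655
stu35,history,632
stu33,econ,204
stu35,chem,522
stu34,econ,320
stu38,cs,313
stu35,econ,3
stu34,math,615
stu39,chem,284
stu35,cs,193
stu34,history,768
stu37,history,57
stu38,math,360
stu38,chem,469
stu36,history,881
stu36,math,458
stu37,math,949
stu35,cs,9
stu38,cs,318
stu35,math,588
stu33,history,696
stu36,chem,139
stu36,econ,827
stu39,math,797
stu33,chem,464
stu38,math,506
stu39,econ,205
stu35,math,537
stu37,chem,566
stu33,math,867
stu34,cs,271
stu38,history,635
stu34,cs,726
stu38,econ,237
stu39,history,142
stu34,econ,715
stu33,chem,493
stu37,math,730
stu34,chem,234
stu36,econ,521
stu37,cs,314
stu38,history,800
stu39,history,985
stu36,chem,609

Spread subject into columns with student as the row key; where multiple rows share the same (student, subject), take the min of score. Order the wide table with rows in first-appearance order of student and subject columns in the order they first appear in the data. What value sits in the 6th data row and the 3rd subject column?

360

With rows in first-appearance order of student, row 6 is student=stu38. subject columns in first-appearance order: chem, cs, math, econ, history; column 3 is math.
Long rows with student=stu38, subject=math: min(360, 506) = 360.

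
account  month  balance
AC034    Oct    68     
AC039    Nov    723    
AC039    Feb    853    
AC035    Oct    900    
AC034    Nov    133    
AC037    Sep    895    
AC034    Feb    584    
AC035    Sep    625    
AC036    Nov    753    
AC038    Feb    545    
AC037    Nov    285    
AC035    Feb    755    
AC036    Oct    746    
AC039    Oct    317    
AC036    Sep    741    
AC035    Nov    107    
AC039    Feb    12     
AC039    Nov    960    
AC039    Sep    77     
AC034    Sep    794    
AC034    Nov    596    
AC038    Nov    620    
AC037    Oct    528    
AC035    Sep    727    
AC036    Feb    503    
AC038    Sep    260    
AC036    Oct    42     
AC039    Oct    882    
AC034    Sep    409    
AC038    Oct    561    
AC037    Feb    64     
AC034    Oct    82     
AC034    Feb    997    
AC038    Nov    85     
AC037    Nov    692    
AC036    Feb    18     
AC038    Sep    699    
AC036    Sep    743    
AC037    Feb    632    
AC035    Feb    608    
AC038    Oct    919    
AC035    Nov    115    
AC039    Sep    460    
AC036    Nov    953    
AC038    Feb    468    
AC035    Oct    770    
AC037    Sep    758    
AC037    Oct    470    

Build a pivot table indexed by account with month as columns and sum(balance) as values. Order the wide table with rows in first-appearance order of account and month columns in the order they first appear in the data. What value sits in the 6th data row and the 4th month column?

With rows in first-appearance order of account, row 6 is account=AC038. month columns in first-appearance order: Oct, Nov, Feb, Sep; column 4 is Sep.
Long rows with account=AC038, month=Sep: 260 + 699 = 959.

959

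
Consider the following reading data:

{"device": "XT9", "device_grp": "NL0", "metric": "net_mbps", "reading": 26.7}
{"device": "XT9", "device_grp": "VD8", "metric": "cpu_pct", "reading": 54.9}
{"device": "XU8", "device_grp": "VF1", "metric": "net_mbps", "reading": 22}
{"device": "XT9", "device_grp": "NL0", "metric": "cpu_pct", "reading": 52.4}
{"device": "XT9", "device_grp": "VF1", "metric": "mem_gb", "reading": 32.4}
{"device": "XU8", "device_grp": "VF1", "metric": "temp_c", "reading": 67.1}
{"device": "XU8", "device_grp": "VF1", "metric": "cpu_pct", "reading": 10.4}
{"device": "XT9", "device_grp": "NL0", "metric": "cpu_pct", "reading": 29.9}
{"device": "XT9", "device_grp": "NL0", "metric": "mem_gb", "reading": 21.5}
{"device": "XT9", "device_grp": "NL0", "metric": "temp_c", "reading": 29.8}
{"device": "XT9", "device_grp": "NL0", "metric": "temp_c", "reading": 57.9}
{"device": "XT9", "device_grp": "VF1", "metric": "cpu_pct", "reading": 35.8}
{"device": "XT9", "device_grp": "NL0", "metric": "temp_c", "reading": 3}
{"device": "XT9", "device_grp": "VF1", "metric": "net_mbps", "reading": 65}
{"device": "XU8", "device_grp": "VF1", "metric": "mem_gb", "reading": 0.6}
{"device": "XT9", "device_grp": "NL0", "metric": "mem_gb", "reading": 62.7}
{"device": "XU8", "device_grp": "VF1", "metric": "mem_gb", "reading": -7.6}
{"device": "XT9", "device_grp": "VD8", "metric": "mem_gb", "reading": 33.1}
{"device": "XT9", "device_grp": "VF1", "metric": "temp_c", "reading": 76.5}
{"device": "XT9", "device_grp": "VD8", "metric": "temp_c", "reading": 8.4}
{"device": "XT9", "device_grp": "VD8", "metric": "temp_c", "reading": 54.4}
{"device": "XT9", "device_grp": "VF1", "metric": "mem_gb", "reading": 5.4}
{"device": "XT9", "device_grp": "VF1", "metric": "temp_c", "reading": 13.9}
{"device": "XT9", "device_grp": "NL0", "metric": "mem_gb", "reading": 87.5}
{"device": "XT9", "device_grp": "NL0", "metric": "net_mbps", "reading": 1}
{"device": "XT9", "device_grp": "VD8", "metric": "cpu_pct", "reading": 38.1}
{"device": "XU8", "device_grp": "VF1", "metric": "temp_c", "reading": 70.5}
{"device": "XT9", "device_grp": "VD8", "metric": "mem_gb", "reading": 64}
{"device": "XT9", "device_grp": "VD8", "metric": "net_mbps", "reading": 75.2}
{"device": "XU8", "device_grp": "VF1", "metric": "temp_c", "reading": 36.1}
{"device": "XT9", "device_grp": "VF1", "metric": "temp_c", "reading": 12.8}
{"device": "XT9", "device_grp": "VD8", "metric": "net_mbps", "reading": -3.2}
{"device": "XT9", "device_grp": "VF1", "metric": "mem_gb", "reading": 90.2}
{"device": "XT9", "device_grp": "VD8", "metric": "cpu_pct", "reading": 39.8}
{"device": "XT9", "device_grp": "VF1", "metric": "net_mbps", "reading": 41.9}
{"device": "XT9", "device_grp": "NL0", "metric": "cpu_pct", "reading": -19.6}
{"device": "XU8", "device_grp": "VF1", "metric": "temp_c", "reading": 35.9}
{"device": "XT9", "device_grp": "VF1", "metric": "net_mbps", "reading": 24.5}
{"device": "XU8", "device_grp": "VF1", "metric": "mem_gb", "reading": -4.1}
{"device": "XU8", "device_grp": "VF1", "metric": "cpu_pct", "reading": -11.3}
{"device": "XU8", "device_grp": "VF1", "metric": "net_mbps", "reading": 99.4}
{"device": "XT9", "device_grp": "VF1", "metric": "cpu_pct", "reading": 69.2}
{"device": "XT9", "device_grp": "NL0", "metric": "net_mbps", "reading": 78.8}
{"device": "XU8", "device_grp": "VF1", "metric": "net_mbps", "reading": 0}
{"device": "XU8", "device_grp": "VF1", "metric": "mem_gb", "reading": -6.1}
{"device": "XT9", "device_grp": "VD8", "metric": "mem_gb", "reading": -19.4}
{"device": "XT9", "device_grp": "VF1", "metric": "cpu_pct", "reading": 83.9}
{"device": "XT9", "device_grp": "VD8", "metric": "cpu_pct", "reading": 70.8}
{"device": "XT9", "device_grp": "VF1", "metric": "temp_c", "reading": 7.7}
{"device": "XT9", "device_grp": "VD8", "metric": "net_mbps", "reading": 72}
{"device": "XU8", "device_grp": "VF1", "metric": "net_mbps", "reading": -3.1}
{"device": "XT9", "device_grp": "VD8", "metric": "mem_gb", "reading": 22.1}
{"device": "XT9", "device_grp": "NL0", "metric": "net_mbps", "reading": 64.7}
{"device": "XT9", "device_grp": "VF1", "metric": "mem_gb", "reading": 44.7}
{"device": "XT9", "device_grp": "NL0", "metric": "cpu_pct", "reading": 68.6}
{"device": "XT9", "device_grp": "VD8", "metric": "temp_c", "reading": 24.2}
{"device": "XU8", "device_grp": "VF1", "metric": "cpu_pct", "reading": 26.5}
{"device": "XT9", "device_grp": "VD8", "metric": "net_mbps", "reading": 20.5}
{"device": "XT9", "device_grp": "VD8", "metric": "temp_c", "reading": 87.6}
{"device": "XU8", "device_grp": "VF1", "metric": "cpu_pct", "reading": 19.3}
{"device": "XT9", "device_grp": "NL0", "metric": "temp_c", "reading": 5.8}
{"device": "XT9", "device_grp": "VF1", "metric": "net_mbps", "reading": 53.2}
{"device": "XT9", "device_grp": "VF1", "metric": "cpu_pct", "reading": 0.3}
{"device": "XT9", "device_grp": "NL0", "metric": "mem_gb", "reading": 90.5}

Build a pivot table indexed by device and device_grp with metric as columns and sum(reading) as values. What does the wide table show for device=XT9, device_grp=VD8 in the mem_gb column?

99.8

Rows with device=XT9, device_grp=VD8 and metric=mem_gb: reading values are 33.1, 64, -19.4, 22.1.
33.1 + 64 + -19.4 + 22.1 = 99.8.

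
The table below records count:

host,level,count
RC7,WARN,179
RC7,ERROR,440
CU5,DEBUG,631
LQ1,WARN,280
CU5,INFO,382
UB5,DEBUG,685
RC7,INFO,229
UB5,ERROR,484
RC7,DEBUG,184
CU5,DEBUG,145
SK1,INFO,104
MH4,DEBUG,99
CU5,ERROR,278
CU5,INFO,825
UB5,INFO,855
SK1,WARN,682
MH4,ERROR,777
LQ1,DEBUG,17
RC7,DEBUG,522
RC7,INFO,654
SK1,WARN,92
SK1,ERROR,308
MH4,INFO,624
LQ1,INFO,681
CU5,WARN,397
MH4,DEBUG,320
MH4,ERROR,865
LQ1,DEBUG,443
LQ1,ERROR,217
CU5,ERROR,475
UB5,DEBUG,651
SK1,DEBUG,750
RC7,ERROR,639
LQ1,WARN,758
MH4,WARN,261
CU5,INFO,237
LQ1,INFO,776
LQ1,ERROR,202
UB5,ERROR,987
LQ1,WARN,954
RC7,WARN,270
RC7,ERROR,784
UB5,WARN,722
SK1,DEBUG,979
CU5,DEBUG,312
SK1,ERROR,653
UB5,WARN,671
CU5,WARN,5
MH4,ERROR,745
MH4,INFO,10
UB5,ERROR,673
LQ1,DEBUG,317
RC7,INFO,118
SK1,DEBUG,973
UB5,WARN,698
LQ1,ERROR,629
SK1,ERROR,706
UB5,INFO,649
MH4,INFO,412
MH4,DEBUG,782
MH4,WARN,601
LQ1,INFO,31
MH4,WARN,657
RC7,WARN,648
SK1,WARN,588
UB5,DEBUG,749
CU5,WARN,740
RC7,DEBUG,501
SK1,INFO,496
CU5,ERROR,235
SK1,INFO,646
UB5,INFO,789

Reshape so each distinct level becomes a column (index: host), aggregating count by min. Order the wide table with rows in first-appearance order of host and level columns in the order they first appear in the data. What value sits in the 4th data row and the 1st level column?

With rows in first-appearance order of host, row 4 is host=UB5. level columns in first-appearance order: WARN, ERROR, DEBUG, INFO; column 1 is WARN.
Long rows with host=UB5, level=WARN: min(722, 671, 698) = 671.

671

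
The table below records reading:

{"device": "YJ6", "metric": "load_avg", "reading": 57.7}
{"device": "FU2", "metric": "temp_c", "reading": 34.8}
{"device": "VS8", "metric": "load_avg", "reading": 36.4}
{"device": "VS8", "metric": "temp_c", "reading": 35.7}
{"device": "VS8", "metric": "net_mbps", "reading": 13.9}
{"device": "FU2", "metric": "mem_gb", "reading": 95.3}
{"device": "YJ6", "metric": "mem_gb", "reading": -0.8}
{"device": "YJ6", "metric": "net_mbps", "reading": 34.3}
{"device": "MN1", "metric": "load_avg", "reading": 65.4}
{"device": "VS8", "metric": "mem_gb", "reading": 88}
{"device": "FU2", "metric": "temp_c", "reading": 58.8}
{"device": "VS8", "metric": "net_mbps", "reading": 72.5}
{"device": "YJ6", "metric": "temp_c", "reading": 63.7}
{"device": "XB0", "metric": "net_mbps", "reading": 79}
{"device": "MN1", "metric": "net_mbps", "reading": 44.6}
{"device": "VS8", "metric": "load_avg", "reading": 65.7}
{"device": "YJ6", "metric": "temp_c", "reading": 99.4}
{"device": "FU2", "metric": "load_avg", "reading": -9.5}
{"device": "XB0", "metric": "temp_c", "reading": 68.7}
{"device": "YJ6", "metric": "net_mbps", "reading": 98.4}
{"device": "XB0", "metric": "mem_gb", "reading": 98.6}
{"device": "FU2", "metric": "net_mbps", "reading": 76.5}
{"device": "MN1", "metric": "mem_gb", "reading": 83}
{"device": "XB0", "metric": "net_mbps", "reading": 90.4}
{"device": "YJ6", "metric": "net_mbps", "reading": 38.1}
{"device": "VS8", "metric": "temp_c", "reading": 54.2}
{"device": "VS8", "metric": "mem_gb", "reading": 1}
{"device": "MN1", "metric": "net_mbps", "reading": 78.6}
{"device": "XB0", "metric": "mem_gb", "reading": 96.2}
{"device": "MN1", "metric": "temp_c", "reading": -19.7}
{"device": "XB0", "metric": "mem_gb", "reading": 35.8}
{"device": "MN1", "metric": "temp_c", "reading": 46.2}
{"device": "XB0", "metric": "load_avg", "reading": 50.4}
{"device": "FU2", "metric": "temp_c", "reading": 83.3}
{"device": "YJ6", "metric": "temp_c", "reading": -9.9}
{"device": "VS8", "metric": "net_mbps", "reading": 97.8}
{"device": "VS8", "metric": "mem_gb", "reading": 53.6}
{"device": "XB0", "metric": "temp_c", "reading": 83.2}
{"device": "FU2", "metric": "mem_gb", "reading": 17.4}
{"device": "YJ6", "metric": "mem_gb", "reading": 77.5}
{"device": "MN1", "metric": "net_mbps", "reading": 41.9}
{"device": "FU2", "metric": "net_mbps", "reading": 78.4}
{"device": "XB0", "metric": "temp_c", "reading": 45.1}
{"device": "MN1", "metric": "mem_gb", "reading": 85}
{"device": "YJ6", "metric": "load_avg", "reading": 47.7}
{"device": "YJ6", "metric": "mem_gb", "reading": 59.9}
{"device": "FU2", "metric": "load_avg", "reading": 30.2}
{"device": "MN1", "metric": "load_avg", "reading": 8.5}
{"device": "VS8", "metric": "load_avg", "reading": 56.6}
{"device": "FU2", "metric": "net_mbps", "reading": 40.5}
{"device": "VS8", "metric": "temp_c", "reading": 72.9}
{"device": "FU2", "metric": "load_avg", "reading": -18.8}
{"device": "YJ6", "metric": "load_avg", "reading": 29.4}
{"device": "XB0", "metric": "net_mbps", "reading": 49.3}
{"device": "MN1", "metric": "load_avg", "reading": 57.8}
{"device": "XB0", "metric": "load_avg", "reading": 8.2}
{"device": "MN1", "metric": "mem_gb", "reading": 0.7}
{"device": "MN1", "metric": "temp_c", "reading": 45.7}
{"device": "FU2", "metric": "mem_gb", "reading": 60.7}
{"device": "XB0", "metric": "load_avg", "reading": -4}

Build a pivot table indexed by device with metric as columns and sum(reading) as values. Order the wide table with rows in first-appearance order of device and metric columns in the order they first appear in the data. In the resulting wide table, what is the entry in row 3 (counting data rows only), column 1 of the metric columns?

With rows in first-appearance order of device, row 3 is device=VS8. metric columns in first-appearance order: load_avg, temp_c, net_mbps, mem_gb; column 1 is load_avg.
Long rows with device=VS8, metric=load_avg: 36.4 + 65.7 + 56.6 = 158.7.

158.7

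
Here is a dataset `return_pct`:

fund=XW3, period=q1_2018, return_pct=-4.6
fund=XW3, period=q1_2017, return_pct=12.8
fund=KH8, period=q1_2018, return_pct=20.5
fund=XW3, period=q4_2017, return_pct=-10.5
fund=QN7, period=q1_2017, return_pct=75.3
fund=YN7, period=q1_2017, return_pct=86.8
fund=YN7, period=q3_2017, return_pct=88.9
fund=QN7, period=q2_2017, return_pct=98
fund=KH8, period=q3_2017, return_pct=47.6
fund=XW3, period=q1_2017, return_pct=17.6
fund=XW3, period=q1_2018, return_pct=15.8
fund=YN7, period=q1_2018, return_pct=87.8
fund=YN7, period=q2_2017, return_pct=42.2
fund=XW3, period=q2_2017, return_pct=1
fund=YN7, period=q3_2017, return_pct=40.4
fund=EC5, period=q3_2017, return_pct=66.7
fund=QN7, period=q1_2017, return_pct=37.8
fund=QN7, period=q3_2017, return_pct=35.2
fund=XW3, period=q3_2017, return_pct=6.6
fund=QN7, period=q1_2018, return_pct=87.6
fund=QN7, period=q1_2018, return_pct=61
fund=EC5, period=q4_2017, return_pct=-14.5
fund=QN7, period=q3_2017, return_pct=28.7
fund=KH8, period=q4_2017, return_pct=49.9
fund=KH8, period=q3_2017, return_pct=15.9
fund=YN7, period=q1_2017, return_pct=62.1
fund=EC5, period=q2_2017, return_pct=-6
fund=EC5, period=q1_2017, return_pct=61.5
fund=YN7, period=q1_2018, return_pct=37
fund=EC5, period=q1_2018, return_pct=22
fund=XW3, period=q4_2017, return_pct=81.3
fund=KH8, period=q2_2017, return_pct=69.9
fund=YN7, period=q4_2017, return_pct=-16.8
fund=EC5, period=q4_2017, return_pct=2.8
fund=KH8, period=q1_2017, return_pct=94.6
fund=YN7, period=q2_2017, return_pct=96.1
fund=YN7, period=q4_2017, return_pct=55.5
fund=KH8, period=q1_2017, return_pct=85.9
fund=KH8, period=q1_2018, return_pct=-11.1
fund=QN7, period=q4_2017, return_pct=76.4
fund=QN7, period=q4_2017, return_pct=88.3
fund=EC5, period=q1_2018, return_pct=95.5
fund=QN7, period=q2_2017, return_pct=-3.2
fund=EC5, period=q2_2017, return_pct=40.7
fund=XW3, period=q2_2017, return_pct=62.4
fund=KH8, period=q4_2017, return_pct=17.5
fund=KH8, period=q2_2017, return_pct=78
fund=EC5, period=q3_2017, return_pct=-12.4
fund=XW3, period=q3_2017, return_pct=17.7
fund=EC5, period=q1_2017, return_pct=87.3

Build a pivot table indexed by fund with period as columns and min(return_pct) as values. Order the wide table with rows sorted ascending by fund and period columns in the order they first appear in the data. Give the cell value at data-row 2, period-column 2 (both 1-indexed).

With rows sorted ascending by fund, row 2 is fund=KH8. period columns in first-appearance order: q1_2018, q1_2017, q4_2017, q3_2017, q2_2017; column 2 is q1_2017.
Long rows with fund=KH8, period=q1_2017: min(94.6, 85.9) = 85.9.

85.9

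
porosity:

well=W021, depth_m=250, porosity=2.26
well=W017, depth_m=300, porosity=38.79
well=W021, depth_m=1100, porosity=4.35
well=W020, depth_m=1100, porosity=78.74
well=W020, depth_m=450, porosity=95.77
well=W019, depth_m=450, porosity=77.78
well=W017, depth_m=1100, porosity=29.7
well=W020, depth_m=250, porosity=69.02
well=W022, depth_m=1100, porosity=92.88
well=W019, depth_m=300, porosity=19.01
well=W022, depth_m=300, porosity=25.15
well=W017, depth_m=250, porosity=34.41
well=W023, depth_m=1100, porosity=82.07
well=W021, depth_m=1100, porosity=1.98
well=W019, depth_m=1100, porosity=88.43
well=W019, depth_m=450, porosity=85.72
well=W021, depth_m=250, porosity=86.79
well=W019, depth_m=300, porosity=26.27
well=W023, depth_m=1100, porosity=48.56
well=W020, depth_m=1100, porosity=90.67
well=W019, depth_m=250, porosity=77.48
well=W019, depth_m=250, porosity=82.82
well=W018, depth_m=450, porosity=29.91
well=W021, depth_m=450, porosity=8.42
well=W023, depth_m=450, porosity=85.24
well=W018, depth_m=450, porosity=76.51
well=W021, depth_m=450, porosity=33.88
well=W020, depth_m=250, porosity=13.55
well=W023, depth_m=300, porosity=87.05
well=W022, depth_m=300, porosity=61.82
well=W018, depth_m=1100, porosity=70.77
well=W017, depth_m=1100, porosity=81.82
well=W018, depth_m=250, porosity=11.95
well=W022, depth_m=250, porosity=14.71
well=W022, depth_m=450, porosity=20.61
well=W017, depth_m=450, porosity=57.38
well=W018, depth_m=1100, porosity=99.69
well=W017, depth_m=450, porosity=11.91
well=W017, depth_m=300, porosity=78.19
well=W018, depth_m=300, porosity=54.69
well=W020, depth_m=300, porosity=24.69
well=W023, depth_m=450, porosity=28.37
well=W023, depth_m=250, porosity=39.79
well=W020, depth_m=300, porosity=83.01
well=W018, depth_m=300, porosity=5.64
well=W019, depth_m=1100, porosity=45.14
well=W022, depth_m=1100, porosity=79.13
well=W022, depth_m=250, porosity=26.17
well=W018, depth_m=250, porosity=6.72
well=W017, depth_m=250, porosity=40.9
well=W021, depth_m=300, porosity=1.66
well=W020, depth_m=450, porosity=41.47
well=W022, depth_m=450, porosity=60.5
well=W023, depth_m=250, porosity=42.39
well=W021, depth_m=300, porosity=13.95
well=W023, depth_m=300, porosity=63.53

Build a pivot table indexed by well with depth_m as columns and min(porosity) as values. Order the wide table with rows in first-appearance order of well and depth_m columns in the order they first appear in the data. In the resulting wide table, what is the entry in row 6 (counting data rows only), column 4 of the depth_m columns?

With rows in first-appearance order of well, row 6 is well=W023. depth_m columns in first-appearance order: 250, 300, 1100, 450; column 4 is 450.
Long rows with well=W023, depth_m=450: min(85.24, 28.37) = 28.37.

28.37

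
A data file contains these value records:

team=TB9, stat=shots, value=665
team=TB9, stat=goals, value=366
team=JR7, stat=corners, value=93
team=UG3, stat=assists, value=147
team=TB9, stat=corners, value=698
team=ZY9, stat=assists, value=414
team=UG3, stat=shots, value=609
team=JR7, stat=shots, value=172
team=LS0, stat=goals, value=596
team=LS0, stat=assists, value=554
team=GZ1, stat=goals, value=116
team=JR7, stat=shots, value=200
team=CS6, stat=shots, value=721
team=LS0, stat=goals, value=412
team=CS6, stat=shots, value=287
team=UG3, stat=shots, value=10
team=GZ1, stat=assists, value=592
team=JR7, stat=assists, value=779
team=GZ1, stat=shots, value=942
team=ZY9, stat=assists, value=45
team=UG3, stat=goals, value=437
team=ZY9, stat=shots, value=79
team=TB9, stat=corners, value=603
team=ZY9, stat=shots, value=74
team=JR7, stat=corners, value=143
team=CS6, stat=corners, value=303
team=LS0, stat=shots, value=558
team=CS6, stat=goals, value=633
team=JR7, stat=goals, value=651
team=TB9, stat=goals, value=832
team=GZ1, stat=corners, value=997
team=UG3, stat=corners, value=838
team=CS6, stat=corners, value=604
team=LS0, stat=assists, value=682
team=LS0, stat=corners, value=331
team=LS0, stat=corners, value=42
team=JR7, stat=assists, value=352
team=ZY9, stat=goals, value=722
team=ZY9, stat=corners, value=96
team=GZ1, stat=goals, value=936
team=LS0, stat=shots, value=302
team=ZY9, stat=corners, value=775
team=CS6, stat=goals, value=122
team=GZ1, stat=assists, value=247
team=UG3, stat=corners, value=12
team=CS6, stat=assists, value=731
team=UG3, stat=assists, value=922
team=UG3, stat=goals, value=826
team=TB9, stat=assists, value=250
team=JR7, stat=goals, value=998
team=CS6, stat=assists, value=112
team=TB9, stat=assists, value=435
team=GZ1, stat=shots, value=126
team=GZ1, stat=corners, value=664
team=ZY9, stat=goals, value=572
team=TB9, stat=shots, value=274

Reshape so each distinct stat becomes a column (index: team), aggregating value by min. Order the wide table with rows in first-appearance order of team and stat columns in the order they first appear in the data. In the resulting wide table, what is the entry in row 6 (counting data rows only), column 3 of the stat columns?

With rows in first-appearance order of team, row 6 is team=GZ1. stat columns in first-appearance order: shots, goals, corners, assists; column 3 is corners.
Long rows with team=GZ1, stat=corners: min(997, 664) = 664.

664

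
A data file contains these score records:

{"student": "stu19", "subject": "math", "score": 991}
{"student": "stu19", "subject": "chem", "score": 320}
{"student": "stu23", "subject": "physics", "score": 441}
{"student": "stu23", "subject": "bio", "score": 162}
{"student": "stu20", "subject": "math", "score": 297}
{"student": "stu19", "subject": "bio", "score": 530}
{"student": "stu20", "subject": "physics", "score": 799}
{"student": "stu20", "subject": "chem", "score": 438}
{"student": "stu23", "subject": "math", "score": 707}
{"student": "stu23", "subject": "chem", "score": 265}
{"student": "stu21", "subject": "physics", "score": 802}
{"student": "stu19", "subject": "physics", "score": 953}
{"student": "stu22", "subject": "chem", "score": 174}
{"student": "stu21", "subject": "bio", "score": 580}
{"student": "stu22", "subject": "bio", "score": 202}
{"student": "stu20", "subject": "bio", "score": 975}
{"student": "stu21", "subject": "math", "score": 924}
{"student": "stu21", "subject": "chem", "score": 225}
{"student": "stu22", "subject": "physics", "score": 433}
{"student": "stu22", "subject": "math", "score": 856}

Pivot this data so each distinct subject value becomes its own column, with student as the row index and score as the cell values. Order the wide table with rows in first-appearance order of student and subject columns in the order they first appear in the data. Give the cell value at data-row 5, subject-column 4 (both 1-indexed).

With rows in first-appearance order of student, row 5 is student=stu22. subject columns in first-appearance order: math, chem, physics, bio; column 4 is bio.
Long rows with student=stu22, subject=bio: score = 202.

202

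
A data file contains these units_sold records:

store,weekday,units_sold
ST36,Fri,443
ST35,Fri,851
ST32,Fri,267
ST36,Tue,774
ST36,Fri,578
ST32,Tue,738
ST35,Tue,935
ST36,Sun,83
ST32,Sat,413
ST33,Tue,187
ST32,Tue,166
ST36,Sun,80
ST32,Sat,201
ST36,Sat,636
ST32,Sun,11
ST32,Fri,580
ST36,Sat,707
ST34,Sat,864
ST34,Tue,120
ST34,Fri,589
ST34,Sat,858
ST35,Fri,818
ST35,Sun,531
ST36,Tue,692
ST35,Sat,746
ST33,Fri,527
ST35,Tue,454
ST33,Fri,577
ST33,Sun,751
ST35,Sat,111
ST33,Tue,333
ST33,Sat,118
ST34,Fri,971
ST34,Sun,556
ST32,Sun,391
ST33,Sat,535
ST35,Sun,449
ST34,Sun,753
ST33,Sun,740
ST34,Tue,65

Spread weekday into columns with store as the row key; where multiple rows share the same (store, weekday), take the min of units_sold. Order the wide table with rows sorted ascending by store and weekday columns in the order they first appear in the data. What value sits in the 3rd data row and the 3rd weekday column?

With rows sorted ascending by store, row 3 is store=ST34. weekday columns in first-appearance order: Fri, Tue, Sun, Sat; column 3 is Sun.
Long rows with store=ST34, weekday=Sun: min(556, 753) = 556.

556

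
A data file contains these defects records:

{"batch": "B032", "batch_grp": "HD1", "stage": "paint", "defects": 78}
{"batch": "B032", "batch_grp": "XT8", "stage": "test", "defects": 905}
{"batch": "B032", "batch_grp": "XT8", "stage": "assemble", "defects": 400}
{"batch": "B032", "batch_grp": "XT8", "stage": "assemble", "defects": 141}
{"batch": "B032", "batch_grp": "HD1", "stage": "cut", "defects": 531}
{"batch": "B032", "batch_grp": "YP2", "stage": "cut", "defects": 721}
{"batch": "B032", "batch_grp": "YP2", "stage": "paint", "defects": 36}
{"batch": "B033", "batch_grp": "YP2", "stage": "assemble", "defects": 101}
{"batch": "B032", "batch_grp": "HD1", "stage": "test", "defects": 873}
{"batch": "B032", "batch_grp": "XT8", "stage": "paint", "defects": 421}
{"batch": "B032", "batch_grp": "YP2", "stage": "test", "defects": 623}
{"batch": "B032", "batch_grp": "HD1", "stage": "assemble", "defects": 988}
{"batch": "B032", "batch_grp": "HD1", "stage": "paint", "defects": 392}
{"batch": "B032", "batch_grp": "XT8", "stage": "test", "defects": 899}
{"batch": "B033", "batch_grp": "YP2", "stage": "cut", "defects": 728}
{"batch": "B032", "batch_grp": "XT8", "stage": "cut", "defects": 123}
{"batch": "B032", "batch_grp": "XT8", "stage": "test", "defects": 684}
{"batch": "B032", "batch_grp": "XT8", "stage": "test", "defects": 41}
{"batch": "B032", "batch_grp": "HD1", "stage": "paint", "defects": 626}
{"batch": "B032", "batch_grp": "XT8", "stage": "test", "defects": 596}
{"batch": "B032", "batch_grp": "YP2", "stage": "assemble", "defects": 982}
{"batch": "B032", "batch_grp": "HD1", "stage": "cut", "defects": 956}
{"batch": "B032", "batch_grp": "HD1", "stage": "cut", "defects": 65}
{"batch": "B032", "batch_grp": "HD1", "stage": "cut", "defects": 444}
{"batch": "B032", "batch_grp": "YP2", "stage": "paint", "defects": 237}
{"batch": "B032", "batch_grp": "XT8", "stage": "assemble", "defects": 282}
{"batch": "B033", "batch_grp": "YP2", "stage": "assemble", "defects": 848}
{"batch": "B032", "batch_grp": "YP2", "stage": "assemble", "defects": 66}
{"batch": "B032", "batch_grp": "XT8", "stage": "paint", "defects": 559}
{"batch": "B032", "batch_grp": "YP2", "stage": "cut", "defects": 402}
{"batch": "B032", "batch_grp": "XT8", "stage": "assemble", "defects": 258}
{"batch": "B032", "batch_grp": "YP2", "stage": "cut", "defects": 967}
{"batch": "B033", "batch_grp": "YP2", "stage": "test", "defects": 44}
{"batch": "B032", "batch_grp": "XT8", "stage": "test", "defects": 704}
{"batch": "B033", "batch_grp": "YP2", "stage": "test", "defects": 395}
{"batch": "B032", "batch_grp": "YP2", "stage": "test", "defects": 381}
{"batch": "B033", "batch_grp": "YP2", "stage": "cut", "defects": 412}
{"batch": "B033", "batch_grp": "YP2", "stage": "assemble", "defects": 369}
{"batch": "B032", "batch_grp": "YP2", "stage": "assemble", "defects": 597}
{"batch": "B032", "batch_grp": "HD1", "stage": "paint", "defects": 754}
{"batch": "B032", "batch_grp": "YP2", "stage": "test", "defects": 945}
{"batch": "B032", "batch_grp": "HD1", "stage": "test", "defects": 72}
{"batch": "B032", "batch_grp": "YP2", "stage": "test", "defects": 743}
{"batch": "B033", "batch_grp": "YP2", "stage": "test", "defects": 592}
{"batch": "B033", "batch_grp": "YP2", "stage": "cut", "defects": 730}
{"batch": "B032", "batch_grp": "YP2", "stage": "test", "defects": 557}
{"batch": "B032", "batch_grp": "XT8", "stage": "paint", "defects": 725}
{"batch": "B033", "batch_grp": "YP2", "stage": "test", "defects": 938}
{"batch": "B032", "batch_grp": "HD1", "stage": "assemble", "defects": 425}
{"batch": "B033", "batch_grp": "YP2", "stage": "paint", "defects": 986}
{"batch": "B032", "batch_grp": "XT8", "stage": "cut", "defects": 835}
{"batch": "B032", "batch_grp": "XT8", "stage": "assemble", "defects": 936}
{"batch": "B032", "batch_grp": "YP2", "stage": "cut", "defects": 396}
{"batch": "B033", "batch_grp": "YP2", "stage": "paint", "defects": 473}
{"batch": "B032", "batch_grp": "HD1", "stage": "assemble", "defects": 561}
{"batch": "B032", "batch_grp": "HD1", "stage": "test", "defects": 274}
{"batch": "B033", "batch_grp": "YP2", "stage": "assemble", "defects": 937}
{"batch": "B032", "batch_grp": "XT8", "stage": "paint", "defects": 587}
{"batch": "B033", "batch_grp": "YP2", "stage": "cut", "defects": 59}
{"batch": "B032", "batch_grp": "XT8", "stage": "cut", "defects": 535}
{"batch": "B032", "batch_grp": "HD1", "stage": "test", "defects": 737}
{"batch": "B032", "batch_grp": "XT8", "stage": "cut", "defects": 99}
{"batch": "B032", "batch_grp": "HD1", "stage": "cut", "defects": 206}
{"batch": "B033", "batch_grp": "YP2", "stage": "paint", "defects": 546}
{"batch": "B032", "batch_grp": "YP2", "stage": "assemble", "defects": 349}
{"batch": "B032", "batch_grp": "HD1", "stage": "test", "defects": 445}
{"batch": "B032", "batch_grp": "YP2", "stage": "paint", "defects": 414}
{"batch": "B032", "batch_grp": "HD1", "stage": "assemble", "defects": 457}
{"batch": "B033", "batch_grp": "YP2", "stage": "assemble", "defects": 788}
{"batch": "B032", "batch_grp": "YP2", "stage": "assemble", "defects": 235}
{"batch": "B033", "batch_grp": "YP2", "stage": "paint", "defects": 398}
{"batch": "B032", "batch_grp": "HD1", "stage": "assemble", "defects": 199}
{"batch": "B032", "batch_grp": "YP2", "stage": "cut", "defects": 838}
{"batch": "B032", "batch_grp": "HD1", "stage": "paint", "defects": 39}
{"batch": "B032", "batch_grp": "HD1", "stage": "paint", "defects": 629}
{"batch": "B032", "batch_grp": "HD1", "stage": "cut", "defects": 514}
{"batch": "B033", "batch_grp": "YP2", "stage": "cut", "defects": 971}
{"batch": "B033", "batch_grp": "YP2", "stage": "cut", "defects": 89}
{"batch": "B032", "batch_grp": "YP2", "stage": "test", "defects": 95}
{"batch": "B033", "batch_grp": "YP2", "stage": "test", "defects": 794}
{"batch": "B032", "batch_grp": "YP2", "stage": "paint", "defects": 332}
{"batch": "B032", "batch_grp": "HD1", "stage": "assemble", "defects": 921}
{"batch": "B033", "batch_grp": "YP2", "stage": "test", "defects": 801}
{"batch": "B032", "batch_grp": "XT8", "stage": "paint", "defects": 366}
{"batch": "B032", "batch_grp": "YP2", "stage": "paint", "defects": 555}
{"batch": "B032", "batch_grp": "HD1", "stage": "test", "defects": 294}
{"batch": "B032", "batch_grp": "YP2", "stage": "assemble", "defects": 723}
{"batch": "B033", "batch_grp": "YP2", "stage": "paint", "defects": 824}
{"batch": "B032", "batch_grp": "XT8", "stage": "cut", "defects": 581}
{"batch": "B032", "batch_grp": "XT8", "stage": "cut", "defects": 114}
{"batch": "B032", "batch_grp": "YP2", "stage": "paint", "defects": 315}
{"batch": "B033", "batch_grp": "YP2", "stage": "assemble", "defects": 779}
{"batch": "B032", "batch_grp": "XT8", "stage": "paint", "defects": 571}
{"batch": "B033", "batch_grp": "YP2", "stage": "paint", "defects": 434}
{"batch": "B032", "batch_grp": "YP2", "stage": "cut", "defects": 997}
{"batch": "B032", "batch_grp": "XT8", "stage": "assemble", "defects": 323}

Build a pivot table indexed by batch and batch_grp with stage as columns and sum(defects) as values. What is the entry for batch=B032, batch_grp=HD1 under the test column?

Rows with batch=B032, batch_grp=HD1 and stage=test: defects values are 873, 72, 274, 737, 445, 294.
873 + 72 + 274 + 737 + 445 + 294 = 2695.

2695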